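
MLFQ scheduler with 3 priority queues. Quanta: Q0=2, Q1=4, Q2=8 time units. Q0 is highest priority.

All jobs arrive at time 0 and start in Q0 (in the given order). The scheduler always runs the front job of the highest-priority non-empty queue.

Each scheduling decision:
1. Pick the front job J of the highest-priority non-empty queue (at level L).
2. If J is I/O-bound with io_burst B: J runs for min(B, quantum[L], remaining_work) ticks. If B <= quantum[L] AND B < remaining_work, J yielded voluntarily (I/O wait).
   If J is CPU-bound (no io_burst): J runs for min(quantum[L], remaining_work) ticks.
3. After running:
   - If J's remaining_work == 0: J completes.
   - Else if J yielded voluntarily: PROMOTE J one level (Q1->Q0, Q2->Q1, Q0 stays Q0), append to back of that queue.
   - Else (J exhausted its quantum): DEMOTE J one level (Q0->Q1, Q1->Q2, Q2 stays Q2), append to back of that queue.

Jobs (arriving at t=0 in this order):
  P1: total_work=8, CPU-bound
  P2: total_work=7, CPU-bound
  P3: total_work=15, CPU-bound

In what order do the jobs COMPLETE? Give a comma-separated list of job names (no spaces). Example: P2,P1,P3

t=0-2: P1@Q0 runs 2, rem=6, quantum used, demote→Q1. Q0=[P2,P3] Q1=[P1] Q2=[]
t=2-4: P2@Q0 runs 2, rem=5, quantum used, demote→Q1. Q0=[P3] Q1=[P1,P2] Q2=[]
t=4-6: P3@Q0 runs 2, rem=13, quantum used, demote→Q1. Q0=[] Q1=[P1,P2,P3] Q2=[]
t=6-10: P1@Q1 runs 4, rem=2, quantum used, demote→Q2. Q0=[] Q1=[P2,P3] Q2=[P1]
t=10-14: P2@Q1 runs 4, rem=1, quantum used, demote→Q2. Q0=[] Q1=[P3] Q2=[P1,P2]
t=14-18: P3@Q1 runs 4, rem=9, quantum used, demote→Q2. Q0=[] Q1=[] Q2=[P1,P2,P3]
t=18-20: P1@Q2 runs 2, rem=0, completes. Q0=[] Q1=[] Q2=[P2,P3]
t=20-21: P2@Q2 runs 1, rem=0, completes. Q0=[] Q1=[] Q2=[P3]
t=21-29: P3@Q2 runs 8, rem=1, quantum used, demote→Q2. Q0=[] Q1=[] Q2=[P3]
t=29-30: P3@Q2 runs 1, rem=0, completes. Q0=[] Q1=[] Q2=[]

Answer: P1,P2,P3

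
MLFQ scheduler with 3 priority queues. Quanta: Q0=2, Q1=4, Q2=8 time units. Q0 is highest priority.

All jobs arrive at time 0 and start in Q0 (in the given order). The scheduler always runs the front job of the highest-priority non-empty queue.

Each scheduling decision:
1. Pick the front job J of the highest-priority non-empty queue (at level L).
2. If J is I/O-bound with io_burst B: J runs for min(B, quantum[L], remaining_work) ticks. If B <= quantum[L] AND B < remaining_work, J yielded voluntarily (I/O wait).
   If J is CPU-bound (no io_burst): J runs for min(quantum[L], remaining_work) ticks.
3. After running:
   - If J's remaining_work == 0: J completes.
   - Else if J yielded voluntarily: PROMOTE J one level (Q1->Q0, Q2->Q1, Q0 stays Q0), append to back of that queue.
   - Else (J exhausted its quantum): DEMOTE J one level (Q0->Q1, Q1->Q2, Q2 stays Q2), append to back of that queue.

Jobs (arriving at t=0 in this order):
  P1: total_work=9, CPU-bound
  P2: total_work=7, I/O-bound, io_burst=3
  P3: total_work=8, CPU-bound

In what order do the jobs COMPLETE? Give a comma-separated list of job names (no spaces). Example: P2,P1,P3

t=0-2: P1@Q0 runs 2, rem=7, quantum used, demote→Q1. Q0=[P2,P3] Q1=[P1] Q2=[]
t=2-4: P2@Q0 runs 2, rem=5, quantum used, demote→Q1. Q0=[P3] Q1=[P1,P2] Q2=[]
t=4-6: P3@Q0 runs 2, rem=6, quantum used, demote→Q1. Q0=[] Q1=[P1,P2,P3] Q2=[]
t=6-10: P1@Q1 runs 4, rem=3, quantum used, demote→Q2. Q0=[] Q1=[P2,P3] Q2=[P1]
t=10-13: P2@Q1 runs 3, rem=2, I/O yield, promote→Q0. Q0=[P2] Q1=[P3] Q2=[P1]
t=13-15: P2@Q0 runs 2, rem=0, completes. Q0=[] Q1=[P3] Q2=[P1]
t=15-19: P3@Q1 runs 4, rem=2, quantum used, demote→Q2. Q0=[] Q1=[] Q2=[P1,P3]
t=19-22: P1@Q2 runs 3, rem=0, completes. Q0=[] Q1=[] Q2=[P3]
t=22-24: P3@Q2 runs 2, rem=0, completes. Q0=[] Q1=[] Q2=[]

Answer: P2,P1,P3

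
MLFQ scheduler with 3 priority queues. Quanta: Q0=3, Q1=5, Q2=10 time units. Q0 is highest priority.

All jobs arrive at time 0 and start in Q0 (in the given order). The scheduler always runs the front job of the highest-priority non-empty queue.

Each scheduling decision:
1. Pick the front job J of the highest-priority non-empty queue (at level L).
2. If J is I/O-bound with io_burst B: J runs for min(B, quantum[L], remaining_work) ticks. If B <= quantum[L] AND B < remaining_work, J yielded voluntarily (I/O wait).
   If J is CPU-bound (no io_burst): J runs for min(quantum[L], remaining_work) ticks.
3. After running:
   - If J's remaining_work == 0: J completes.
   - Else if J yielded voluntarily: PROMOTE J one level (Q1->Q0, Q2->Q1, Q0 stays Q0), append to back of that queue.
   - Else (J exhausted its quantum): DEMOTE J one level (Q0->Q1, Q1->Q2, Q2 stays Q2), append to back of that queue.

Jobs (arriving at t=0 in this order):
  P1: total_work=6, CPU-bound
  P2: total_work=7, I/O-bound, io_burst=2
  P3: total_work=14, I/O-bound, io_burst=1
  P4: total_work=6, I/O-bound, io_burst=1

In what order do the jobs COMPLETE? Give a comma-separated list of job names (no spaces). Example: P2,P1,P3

Answer: P2,P4,P3,P1

Derivation:
t=0-3: P1@Q0 runs 3, rem=3, quantum used, demote→Q1. Q0=[P2,P3,P4] Q1=[P1] Q2=[]
t=3-5: P2@Q0 runs 2, rem=5, I/O yield, promote→Q0. Q0=[P3,P4,P2] Q1=[P1] Q2=[]
t=5-6: P3@Q0 runs 1, rem=13, I/O yield, promote→Q0. Q0=[P4,P2,P3] Q1=[P1] Q2=[]
t=6-7: P4@Q0 runs 1, rem=5, I/O yield, promote→Q0. Q0=[P2,P3,P4] Q1=[P1] Q2=[]
t=7-9: P2@Q0 runs 2, rem=3, I/O yield, promote→Q0. Q0=[P3,P4,P2] Q1=[P1] Q2=[]
t=9-10: P3@Q0 runs 1, rem=12, I/O yield, promote→Q0. Q0=[P4,P2,P3] Q1=[P1] Q2=[]
t=10-11: P4@Q0 runs 1, rem=4, I/O yield, promote→Q0. Q0=[P2,P3,P4] Q1=[P1] Q2=[]
t=11-13: P2@Q0 runs 2, rem=1, I/O yield, promote→Q0. Q0=[P3,P4,P2] Q1=[P1] Q2=[]
t=13-14: P3@Q0 runs 1, rem=11, I/O yield, promote→Q0. Q0=[P4,P2,P3] Q1=[P1] Q2=[]
t=14-15: P4@Q0 runs 1, rem=3, I/O yield, promote→Q0. Q0=[P2,P3,P4] Q1=[P1] Q2=[]
t=15-16: P2@Q0 runs 1, rem=0, completes. Q0=[P3,P4] Q1=[P1] Q2=[]
t=16-17: P3@Q0 runs 1, rem=10, I/O yield, promote→Q0. Q0=[P4,P3] Q1=[P1] Q2=[]
t=17-18: P4@Q0 runs 1, rem=2, I/O yield, promote→Q0. Q0=[P3,P4] Q1=[P1] Q2=[]
t=18-19: P3@Q0 runs 1, rem=9, I/O yield, promote→Q0. Q0=[P4,P3] Q1=[P1] Q2=[]
t=19-20: P4@Q0 runs 1, rem=1, I/O yield, promote→Q0. Q0=[P3,P4] Q1=[P1] Q2=[]
t=20-21: P3@Q0 runs 1, rem=8, I/O yield, promote→Q0. Q0=[P4,P3] Q1=[P1] Q2=[]
t=21-22: P4@Q0 runs 1, rem=0, completes. Q0=[P3] Q1=[P1] Q2=[]
t=22-23: P3@Q0 runs 1, rem=7, I/O yield, promote→Q0. Q0=[P3] Q1=[P1] Q2=[]
t=23-24: P3@Q0 runs 1, rem=6, I/O yield, promote→Q0. Q0=[P3] Q1=[P1] Q2=[]
t=24-25: P3@Q0 runs 1, rem=5, I/O yield, promote→Q0. Q0=[P3] Q1=[P1] Q2=[]
t=25-26: P3@Q0 runs 1, rem=4, I/O yield, promote→Q0. Q0=[P3] Q1=[P1] Q2=[]
t=26-27: P3@Q0 runs 1, rem=3, I/O yield, promote→Q0. Q0=[P3] Q1=[P1] Q2=[]
t=27-28: P3@Q0 runs 1, rem=2, I/O yield, promote→Q0. Q0=[P3] Q1=[P1] Q2=[]
t=28-29: P3@Q0 runs 1, rem=1, I/O yield, promote→Q0. Q0=[P3] Q1=[P1] Q2=[]
t=29-30: P3@Q0 runs 1, rem=0, completes. Q0=[] Q1=[P1] Q2=[]
t=30-33: P1@Q1 runs 3, rem=0, completes. Q0=[] Q1=[] Q2=[]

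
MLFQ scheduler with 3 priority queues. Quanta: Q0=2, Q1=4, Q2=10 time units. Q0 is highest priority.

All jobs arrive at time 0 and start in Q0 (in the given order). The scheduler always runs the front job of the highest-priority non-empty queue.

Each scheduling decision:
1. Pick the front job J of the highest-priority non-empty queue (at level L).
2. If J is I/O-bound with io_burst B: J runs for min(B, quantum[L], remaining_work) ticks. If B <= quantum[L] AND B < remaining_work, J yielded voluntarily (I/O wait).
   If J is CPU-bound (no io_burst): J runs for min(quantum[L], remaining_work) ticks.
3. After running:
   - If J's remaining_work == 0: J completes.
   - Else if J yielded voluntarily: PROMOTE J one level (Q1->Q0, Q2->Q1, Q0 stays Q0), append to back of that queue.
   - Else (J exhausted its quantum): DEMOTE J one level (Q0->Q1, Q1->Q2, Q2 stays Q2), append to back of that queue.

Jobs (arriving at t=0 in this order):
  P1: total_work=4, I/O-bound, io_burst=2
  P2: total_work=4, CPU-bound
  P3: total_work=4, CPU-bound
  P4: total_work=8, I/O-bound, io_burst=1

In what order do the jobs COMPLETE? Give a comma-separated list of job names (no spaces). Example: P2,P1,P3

Answer: P1,P4,P2,P3

Derivation:
t=0-2: P1@Q0 runs 2, rem=2, I/O yield, promote→Q0. Q0=[P2,P3,P4,P1] Q1=[] Q2=[]
t=2-4: P2@Q0 runs 2, rem=2, quantum used, demote→Q1. Q0=[P3,P4,P1] Q1=[P2] Q2=[]
t=4-6: P3@Q0 runs 2, rem=2, quantum used, demote→Q1. Q0=[P4,P1] Q1=[P2,P3] Q2=[]
t=6-7: P4@Q0 runs 1, rem=7, I/O yield, promote→Q0. Q0=[P1,P4] Q1=[P2,P3] Q2=[]
t=7-9: P1@Q0 runs 2, rem=0, completes. Q0=[P4] Q1=[P2,P3] Q2=[]
t=9-10: P4@Q0 runs 1, rem=6, I/O yield, promote→Q0. Q0=[P4] Q1=[P2,P3] Q2=[]
t=10-11: P4@Q0 runs 1, rem=5, I/O yield, promote→Q0. Q0=[P4] Q1=[P2,P3] Q2=[]
t=11-12: P4@Q0 runs 1, rem=4, I/O yield, promote→Q0. Q0=[P4] Q1=[P2,P3] Q2=[]
t=12-13: P4@Q0 runs 1, rem=3, I/O yield, promote→Q0. Q0=[P4] Q1=[P2,P3] Q2=[]
t=13-14: P4@Q0 runs 1, rem=2, I/O yield, promote→Q0. Q0=[P4] Q1=[P2,P3] Q2=[]
t=14-15: P4@Q0 runs 1, rem=1, I/O yield, promote→Q0. Q0=[P4] Q1=[P2,P3] Q2=[]
t=15-16: P4@Q0 runs 1, rem=0, completes. Q0=[] Q1=[P2,P3] Q2=[]
t=16-18: P2@Q1 runs 2, rem=0, completes. Q0=[] Q1=[P3] Q2=[]
t=18-20: P3@Q1 runs 2, rem=0, completes. Q0=[] Q1=[] Q2=[]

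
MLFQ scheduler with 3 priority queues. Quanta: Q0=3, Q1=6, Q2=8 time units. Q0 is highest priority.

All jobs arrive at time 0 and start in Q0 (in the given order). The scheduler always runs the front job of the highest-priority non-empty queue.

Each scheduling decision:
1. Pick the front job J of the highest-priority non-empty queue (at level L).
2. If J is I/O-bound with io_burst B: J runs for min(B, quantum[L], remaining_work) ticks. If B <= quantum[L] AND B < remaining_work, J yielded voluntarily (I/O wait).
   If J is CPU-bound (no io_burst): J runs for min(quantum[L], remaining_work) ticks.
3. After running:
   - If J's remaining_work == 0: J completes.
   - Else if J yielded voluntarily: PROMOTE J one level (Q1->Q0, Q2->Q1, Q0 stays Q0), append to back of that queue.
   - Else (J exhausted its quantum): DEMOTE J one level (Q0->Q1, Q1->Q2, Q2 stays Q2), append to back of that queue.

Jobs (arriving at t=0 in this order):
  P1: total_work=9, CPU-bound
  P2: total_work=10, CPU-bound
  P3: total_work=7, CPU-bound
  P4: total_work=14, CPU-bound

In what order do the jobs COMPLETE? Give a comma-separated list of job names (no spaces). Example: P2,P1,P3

Answer: P1,P3,P2,P4

Derivation:
t=0-3: P1@Q0 runs 3, rem=6, quantum used, demote→Q1. Q0=[P2,P3,P4] Q1=[P1] Q2=[]
t=3-6: P2@Q0 runs 3, rem=7, quantum used, demote→Q1. Q0=[P3,P4] Q1=[P1,P2] Q2=[]
t=6-9: P3@Q0 runs 3, rem=4, quantum used, demote→Q1. Q0=[P4] Q1=[P1,P2,P3] Q2=[]
t=9-12: P4@Q0 runs 3, rem=11, quantum used, demote→Q1. Q0=[] Q1=[P1,P2,P3,P4] Q2=[]
t=12-18: P1@Q1 runs 6, rem=0, completes. Q0=[] Q1=[P2,P3,P4] Q2=[]
t=18-24: P2@Q1 runs 6, rem=1, quantum used, demote→Q2. Q0=[] Q1=[P3,P4] Q2=[P2]
t=24-28: P3@Q1 runs 4, rem=0, completes. Q0=[] Q1=[P4] Q2=[P2]
t=28-34: P4@Q1 runs 6, rem=5, quantum used, demote→Q2. Q0=[] Q1=[] Q2=[P2,P4]
t=34-35: P2@Q2 runs 1, rem=0, completes. Q0=[] Q1=[] Q2=[P4]
t=35-40: P4@Q2 runs 5, rem=0, completes. Q0=[] Q1=[] Q2=[]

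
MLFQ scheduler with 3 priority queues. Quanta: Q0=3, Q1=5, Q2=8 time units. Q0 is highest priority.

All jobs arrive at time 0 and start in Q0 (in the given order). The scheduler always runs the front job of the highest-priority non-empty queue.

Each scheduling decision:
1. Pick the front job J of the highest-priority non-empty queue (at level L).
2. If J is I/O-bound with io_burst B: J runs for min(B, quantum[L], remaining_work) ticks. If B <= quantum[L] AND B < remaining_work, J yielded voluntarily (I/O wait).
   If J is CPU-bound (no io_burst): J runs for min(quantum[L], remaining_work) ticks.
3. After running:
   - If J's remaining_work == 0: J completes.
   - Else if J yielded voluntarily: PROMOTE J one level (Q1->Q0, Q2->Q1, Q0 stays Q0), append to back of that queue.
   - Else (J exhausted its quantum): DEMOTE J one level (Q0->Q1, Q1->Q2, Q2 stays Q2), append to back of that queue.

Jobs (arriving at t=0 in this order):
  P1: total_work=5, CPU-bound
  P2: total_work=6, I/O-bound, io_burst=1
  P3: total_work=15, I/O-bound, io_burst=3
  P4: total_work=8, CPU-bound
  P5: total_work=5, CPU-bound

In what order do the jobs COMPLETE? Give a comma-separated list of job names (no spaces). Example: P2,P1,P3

Answer: P3,P2,P1,P4,P5

Derivation:
t=0-3: P1@Q0 runs 3, rem=2, quantum used, demote→Q1. Q0=[P2,P3,P4,P5] Q1=[P1] Q2=[]
t=3-4: P2@Q0 runs 1, rem=5, I/O yield, promote→Q0. Q0=[P3,P4,P5,P2] Q1=[P1] Q2=[]
t=4-7: P3@Q0 runs 3, rem=12, I/O yield, promote→Q0. Q0=[P4,P5,P2,P3] Q1=[P1] Q2=[]
t=7-10: P4@Q0 runs 3, rem=5, quantum used, demote→Q1. Q0=[P5,P2,P3] Q1=[P1,P4] Q2=[]
t=10-13: P5@Q0 runs 3, rem=2, quantum used, demote→Q1. Q0=[P2,P3] Q1=[P1,P4,P5] Q2=[]
t=13-14: P2@Q0 runs 1, rem=4, I/O yield, promote→Q0. Q0=[P3,P2] Q1=[P1,P4,P5] Q2=[]
t=14-17: P3@Q0 runs 3, rem=9, I/O yield, promote→Q0. Q0=[P2,P3] Q1=[P1,P4,P5] Q2=[]
t=17-18: P2@Q0 runs 1, rem=3, I/O yield, promote→Q0. Q0=[P3,P2] Q1=[P1,P4,P5] Q2=[]
t=18-21: P3@Q0 runs 3, rem=6, I/O yield, promote→Q0. Q0=[P2,P3] Q1=[P1,P4,P5] Q2=[]
t=21-22: P2@Q0 runs 1, rem=2, I/O yield, promote→Q0. Q0=[P3,P2] Q1=[P1,P4,P5] Q2=[]
t=22-25: P3@Q0 runs 3, rem=3, I/O yield, promote→Q0. Q0=[P2,P3] Q1=[P1,P4,P5] Q2=[]
t=25-26: P2@Q0 runs 1, rem=1, I/O yield, promote→Q0. Q0=[P3,P2] Q1=[P1,P4,P5] Q2=[]
t=26-29: P3@Q0 runs 3, rem=0, completes. Q0=[P2] Q1=[P1,P4,P5] Q2=[]
t=29-30: P2@Q0 runs 1, rem=0, completes. Q0=[] Q1=[P1,P4,P5] Q2=[]
t=30-32: P1@Q1 runs 2, rem=0, completes. Q0=[] Q1=[P4,P5] Q2=[]
t=32-37: P4@Q1 runs 5, rem=0, completes. Q0=[] Q1=[P5] Q2=[]
t=37-39: P5@Q1 runs 2, rem=0, completes. Q0=[] Q1=[] Q2=[]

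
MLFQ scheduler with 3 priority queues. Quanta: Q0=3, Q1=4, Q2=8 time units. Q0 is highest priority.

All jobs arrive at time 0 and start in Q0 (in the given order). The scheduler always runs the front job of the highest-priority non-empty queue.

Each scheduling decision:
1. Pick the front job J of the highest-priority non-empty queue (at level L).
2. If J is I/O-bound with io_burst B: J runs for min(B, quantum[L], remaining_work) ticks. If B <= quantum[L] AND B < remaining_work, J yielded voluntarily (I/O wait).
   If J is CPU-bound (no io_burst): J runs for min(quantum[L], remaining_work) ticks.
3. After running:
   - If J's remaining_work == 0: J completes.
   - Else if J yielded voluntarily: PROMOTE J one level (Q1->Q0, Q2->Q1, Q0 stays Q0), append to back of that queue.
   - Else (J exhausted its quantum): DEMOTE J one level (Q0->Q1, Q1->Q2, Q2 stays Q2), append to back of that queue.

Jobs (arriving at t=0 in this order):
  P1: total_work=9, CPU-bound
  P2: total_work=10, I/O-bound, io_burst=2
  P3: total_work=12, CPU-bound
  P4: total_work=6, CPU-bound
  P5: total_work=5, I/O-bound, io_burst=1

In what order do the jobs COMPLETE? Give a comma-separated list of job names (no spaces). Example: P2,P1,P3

t=0-3: P1@Q0 runs 3, rem=6, quantum used, demote→Q1. Q0=[P2,P3,P4,P5] Q1=[P1] Q2=[]
t=3-5: P2@Q0 runs 2, rem=8, I/O yield, promote→Q0. Q0=[P3,P4,P5,P2] Q1=[P1] Q2=[]
t=5-8: P3@Q0 runs 3, rem=9, quantum used, demote→Q1. Q0=[P4,P5,P2] Q1=[P1,P3] Q2=[]
t=8-11: P4@Q0 runs 3, rem=3, quantum used, demote→Q1. Q0=[P5,P2] Q1=[P1,P3,P4] Q2=[]
t=11-12: P5@Q0 runs 1, rem=4, I/O yield, promote→Q0. Q0=[P2,P5] Q1=[P1,P3,P4] Q2=[]
t=12-14: P2@Q0 runs 2, rem=6, I/O yield, promote→Q0. Q0=[P5,P2] Q1=[P1,P3,P4] Q2=[]
t=14-15: P5@Q0 runs 1, rem=3, I/O yield, promote→Q0. Q0=[P2,P5] Q1=[P1,P3,P4] Q2=[]
t=15-17: P2@Q0 runs 2, rem=4, I/O yield, promote→Q0. Q0=[P5,P2] Q1=[P1,P3,P4] Q2=[]
t=17-18: P5@Q0 runs 1, rem=2, I/O yield, promote→Q0. Q0=[P2,P5] Q1=[P1,P3,P4] Q2=[]
t=18-20: P2@Q0 runs 2, rem=2, I/O yield, promote→Q0. Q0=[P5,P2] Q1=[P1,P3,P4] Q2=[]
t=20-21: P5@Q0 runs 1, rem=1, I/O yield, promote→Q0. Q0=[P2,P5] Q1=[P1,P3,P4] Q2=[]
t=21-23: P2@Q0 runs 2, rem=0, completes. Q0=[P5] Q1=[P1,P3,P4] Q2=[]
t=23-24: P5@Q0 runs 1, rem=0, completes. Q0=[] Q1=[P1,P3,P4] Q2=[]
t=24-28: P1@Q1 runs 4, rem=2, quantum used, demote→Q2. Q0=[] Q1=[P3,P4] Q2=[P1]
t=28-32: P3@Q1 runs 4, rem=5, quantum used, demote→Q2. Q0=[] Q1=[P4] Q2=[P1,P3]
t=32-35: P4@Q1 runs 3, rem=0, completes. Q0=[] Q1=[] Q2=[P1,P3]
t=35-37: P1@Q2 runs 2, rem=0, completes. Q0=[] Q1=[] Q2=[P3]
t=37-42: P3@Q2 runs 5, rem=0, completes. Q0=[] Q1=[] Q2=[]

Answer: P2,P5,P4,P1,P3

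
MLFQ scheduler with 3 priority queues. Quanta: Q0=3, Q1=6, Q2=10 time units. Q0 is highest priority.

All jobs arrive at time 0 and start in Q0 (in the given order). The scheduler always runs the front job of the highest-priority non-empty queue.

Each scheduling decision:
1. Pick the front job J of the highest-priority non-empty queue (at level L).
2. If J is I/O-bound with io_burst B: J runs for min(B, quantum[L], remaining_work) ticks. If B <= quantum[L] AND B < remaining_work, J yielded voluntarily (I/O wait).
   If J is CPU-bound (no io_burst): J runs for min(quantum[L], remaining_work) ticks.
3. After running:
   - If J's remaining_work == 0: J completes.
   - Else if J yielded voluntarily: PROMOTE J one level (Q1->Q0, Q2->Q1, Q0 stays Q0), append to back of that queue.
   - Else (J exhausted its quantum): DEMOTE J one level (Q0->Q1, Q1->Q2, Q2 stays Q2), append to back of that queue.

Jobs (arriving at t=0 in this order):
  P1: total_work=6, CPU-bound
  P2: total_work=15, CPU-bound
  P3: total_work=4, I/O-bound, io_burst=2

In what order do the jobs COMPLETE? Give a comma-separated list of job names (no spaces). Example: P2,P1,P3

Answer: P3,P1,P2

Derivation:
t=0-3: P1@Q0 runs 3, rem=3, quantum used, demote→Q1. Q0=[P2,P3] Q1=[P1] Q2=[]
t=3-6: P2@Q0 runs 3, rem=12, quantum used, demote→Q1. Q0=[P3] Q1=[P1,P2] Q2=[]
t=6-8: P3@Q0 runs 2, rem=2, I/O yield, promote→Q0. Q0=[P3] Q1=[P1,P2] Q2=[]
t=8-10: P3@Q0 runs 2, rem=0, completes. Q0=[] Q1=[P1,P2] Q2=[]
t=10-13: P1@Q1 runs 3, rem=0, completes. Q0=[] Q1=[P2] Q2=[]
t=13-19: P2@Q1 runs 6, rem=6, quantum used, demote→Q2. Q0=[] Q1=[] Q2=[P2]
t=19-25: P2@Q2 runs 6, rem=0, completes. Q0=[] Q1=[] Q2=[]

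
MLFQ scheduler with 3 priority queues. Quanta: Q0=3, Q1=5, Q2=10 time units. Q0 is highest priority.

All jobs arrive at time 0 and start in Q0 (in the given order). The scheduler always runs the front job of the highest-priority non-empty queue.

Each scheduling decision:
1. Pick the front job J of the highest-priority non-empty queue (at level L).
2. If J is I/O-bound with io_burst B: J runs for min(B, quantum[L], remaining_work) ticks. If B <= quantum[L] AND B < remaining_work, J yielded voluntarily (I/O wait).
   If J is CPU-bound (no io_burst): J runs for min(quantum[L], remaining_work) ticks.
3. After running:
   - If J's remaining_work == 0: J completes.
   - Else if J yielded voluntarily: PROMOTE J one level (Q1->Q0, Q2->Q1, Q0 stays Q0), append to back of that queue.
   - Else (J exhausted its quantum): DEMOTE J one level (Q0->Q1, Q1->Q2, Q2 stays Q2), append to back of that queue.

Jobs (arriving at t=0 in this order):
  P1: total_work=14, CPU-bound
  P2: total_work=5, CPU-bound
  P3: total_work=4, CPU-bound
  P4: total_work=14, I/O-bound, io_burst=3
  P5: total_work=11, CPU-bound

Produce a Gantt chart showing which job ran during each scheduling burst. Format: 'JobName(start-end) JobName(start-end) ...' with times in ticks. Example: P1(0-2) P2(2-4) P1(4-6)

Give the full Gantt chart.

Answer: P1(0-3) P2(3-6) P3(6-9) P4(9-12) P5(12-15) P4(15-18) P4(18-21) P4(21-24) P4(24-26) P1(26-31) P2(31-33) P3(33-34) P5(34-39) P1(39-45) P5(45-48)

Derivation:
t=0-3: P1@Q0 runs 3, rem=11, quantum used, demote→Q1. Q0=[P2,P3,P4,P5] Q1=[P1] Q2=[]
t=3-6: P2@Q0 runs 3, rem=2, quantum used, demote→Q1. Q0=[P3,P4,P5] Q1=[P1,P2] Q2=[]
t=6-9: P3@Q0 runs 3, rem=1, quantum used, demote→Q1. Q0=[P4,P5] Q1=[P1,P2,P3] Q2=[]
t=9-12: P4@Q0 runs 3, rem=11, I/O yield, promote→Q0. Q0=[P5,P4] Q1=[P1,P2,P3] Q2=[]
t=12-15: P5@Q0 runs 3, rem=8, quantum used, demote→Q1. Q0=[P4] Q1=[P1,P2,P3,P5] Q2=[]
t=15-18: P4@Q0 runs 3, rem=8, I/O yield, promote→Q0. Q0=[P4] Q1=[P1,P2,P3,P5] Q2=[]
t=18-21: P4@Q0 runs 3, rem=5, I/O yield, promote→Q0. Q0=[P4] Q1=[P1,P2,P3,P5] Q2=[]
t=21-24: P4@Q0 runs 3, rem=2, I/O yield, promote→Q0. Q0=[P4] Q1=[P1,P2,P3,P5] Q2=[]
t=24-26: P4@Q0 runs 2, rem=0, completes. Q0=[] Q1=[P1,P2,P3,P5] Q2=[]
t=26-31: P1@Q1 runs 5, rem=6, quantum used, demote→Q2. Q0=[] Q1=[P2,P3,P5] Q2=[P1]
t=31-33: P2@Q1 runs 2, rem=0, completes. Q0=[] Q1=[P3,P5] Q2=[P1]
t=33-34: P3@Q1 runs 1, rem=0, completes. Q0=[] Q1=[P5] Q2=[P1]
t=34-39: P5@Q1 runs 5, rem=3, quantum used, demote→Q2. Q0=[] Q1=[] Q2=[P1,P5]
t=39-45: P1@Q2 runs 6, rem=0, completes. Q0=[] Q1=[] Q2=[P5]
t=45-48: P5@Q2 runs 3, rem=0, completes. Q0=[] Q1=[] Q2=[]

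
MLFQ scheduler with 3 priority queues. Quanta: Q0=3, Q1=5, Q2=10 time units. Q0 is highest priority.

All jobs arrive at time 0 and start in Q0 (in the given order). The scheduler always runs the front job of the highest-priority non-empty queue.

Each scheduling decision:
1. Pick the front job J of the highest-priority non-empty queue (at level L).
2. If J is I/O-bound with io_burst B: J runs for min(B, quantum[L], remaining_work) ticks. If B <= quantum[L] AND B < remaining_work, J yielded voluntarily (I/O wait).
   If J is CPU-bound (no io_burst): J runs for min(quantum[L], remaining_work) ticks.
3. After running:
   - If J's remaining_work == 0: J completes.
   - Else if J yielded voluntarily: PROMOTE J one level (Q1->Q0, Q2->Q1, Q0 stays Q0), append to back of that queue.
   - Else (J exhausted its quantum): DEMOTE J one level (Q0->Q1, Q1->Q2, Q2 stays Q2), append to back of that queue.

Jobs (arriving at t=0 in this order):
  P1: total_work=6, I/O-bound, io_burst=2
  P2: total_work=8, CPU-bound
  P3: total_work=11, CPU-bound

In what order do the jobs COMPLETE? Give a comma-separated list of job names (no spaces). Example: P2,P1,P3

t=0-2: P1@Q0 runs 2, rem=4, I/O yield, promote→Q0. Q0=[P2,P3,P1] Q1=[] Q2=[]
t=2-5: P2@Q0 runs 3, rem=5, quantum used, demote→Q1. Q0=[P3,P1] Q1=[P2] Q2=[]
t=5-8: P3@Q0 runs 3, rem=8, quantum used, demote→Q1. Q0=[P1] Q1=[P2,P3] Q2=[]
t=8-10: P1@Q0 runs 2, rem=2, I/O yield, promote→Q0. Q0=[P1] Q1=[P2,P3] Q2=[]
t=10-12: P1@Q0 runs 2, rem=0, completes. Q0=[] Q1=[P2,P3] Q2=[]
t=12-17: P2@Q1 runs 5, rem=0, completes. Q0=[] Q1=[P3] Q2=[]
t=17-22: P3@Q1 runs 5, rem=3, quantum used, demote→Q2. Q0=[] Q1=[] Q2=[P3]
t=22-25: P3@Q2 runs 3, rem=0, completes. Q0=[] Q1=[] Q2=[]

Answer: P1,P2,P3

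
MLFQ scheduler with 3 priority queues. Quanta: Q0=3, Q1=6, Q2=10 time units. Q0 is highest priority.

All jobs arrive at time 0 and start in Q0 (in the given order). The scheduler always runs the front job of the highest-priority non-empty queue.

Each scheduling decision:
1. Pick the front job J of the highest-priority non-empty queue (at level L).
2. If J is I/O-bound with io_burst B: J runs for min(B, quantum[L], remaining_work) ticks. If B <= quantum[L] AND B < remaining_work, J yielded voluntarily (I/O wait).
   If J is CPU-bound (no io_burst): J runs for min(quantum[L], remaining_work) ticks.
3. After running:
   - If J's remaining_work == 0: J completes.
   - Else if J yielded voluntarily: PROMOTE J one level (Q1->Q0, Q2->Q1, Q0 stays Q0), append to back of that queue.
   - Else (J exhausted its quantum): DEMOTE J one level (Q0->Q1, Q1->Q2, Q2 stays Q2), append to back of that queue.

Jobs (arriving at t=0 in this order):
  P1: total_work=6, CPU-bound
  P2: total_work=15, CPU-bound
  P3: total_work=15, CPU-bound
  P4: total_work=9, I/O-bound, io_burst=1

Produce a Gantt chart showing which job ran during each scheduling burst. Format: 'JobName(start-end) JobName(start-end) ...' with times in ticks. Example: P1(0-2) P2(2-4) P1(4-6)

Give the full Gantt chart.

t=0-3: P1@Q0 runs 3, rem=3, quantum used, demote→Q1. Q0=[P2,P3,P4] Q1=[P1] Q2=[]
t=3-6: P2@Q0 runs 3, rem=12, quantum used, demote→Q1. Q0=[P3,P4] Q1=[P1,P2] Q2=[]
t=6-9: P3@Q0 runs 3, rem=12, quantum used, demote→Q1. Q0=[P4] Q1=[P1,P2,P3] Q2=[]
t=9-10: P4@Q0 runs 1, rem=8, I/O yield, promote→Q0. Q0=[P4] Q1=[P1,P2,P3] Q2=[]
t=10-11: P4@Q0 runs 1, rem=7, I/O yield, promote→Q0. Q0=[P4] Q1=[P1,P2,P3] Q2=[]
t=11-12: P4@Q0 runs 1, rem=6, I/O yield, promote→Q0. Q0=[P4] Q1=[P1,P2,P3] Q2=[]
t=12-13: P4@Q0 runs 1, rem=5, I/O yield, promote→Q0. Q0=[P4] Q1=[P1,P2,P3] Q2=[]
t=13-14: P4@Q0 runs 1, rem=4, I/O yield, promote→Q0. Q0=[P4] Q1=[P1,P2,P3] Q2=[]
t=14-15: P4@Q0 runs 1, rem=3, I/O yield, promote→Q0. Q0=[P4] Q1=[P1,P2,P3] Q2=[]
t=15-16: P4@Q0 runs 1, rem=2, I/O yield, promote→Q0. Q0=[P4] Q1=[P1,P2,P3] Q2=[]
t=16-17: P4@Q0 runs 1, rem=1, I/O yield, promote→Q0. Q0=[P4] Q1=[P1,P2,P3] Q2=[]
t=17-18: P4@Q0 runs 1, rem=0, completes. Q0=[] Q1=[P1,P2,P3] Q2=[]
t=18-21: P1@Q1 runs 3, rem=0, completes. Q0=[] Q1=[P2,P3] Q2=[]
t=21-27: P2@Q1 runs 6, rem=6, quantum used, demote→Q2. Q0=[] Q1=[P3] Q2=[P2]
t=27-33: P3@Q1 runs 6, rem=6, quantum used, demote→Q2. Q0=[] Q1=[] Q2=[P2,P3]
t=33-39: P2@Q2 runs 6, rem=0, completes. Q0=[] Q1=[] Q2=[P3]
t=39-45: P3@Q2 runs 6, rem=0, completes. Q0=[] Q1=[] Q2=[]

Answer: P1(0-3) P2(3-6) P3(6-9) P4(9-10) P4(10-11) P4(11-12) P4(12-13) P4(13-14) P4(14-15) P4(15-16) P4(16-17) P4(17-18) P1(18-21) P2(21-27) P3(27-33) P2(33-39) P3(39-45)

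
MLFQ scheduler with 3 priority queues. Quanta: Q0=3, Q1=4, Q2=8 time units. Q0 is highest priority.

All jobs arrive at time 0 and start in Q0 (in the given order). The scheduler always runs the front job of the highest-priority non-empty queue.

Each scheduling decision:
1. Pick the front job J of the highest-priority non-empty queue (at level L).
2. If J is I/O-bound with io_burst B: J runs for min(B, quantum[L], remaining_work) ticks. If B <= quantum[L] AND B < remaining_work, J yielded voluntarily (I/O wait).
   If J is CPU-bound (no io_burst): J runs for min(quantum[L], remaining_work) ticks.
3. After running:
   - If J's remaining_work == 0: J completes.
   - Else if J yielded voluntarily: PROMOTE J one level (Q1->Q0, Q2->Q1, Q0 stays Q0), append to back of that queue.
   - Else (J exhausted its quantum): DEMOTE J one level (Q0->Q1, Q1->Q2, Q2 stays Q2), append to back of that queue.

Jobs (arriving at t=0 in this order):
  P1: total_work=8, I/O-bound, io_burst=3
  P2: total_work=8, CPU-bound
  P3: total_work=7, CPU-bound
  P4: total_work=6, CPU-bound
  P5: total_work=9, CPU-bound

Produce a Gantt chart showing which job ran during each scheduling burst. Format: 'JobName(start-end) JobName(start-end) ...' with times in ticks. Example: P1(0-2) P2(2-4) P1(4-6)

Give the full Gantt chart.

t=0-3: P1@Q0 runs 3, rem=5, I/O yield, promote→Q0. Q0=[P2,P3,P4,P5,P1] Q1=[] Q2=[]
t=3-6: P2@Q0 runs 3, rem=5, quantum used, demote→Q1. Q0=[P3,P4,P5,P1] Q1=[P2] Q2=[]
t=6-9: P3@Q0 runs 3, rem=4, quantum used, demote→Q1. Q0=[P4,P5,P1] Q1=[P2,P3] Q2=[]
t=9-12: P4@Q0 runs 3, rem=3, quantum used, demote→Q1. Q0=[P5,P1] Q1=[P2,P3,P4] Q2=[]
t=12-15: P5@Q0 runs 3, rem=6, quantum used, demote→Q1. Q0=[P1] Q1=[P2,P3,P4,P5] Q2=[]
t=15-18: P1@Q0 runs 3, rem=2, I/O yield, promote→Q0. Q0=[P1] Q1=[P2,P3,P4,P5] Q2=[]
t=18-20: P1@Q0 runs 2, rem=0, completes. Q0=[] Q1=[P2,P3,P4,P5] Q2=[]
t=20-24: P2@Q1 runs 4, rem=1, quantum used, demote→Q2. Q0=[] Q1=[P3,P4,P5] Q2=[P2]
t=24-28: P3@Q1 runs 4, rem=0, completes. Q0=[] Q1=[P4,P5] Q2=[P2]
t=28-31: P4@Q1 runs 3, rem=0, completes. Q0=[] Q1=[P5] Q2=[P2]
t=31-35: P5@Q1 runs 4, rem=2, quantum used, demote→Q2. Q0=[] Q1=[] Q2=[P2,P5]
t=35-36: P2@Q2 runs 1, rem=0, completes. Q0=[] Q1=[] Q2=[P5]
t=36-38: P5@Q2 runs 2, rem=0, completes. Q0=[] Q1=[] Q2=[]

Answer: P1(0-3) P2(3-6) P3(6-9) P4(9-12) P5(12-15) P1(15-18) P1(18-20) P2(20-24) P3(24-28) P4(28-31) P5(31-35) P2(35-36) P5(36-38)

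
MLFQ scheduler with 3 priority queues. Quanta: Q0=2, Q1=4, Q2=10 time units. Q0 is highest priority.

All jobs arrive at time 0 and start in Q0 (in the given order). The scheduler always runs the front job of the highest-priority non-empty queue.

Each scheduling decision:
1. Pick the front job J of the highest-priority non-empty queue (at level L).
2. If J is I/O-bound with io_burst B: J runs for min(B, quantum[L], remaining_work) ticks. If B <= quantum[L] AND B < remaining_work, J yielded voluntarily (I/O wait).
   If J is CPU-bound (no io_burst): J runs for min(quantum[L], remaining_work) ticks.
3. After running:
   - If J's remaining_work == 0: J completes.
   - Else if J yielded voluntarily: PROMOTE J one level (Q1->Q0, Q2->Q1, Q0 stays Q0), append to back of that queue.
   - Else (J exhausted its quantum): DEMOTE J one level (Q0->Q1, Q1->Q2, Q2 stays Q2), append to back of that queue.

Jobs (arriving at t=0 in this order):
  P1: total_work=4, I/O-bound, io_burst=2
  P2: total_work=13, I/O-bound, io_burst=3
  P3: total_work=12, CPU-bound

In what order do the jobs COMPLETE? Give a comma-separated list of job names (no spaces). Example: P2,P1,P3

t=0-2: P1@Q0 runs 2, rem=2, I/O yield, promote→Q0. Q0=[P2,P3,P1] Q1=[] Q2=[]
t=2-4: P2@Q0 runs 2, rem=11, quantum used, demote→Q1. Q0=[P3,P1] Q1=[P2] Q2=[]
t=4-6: P3@Q0 runs 2, rem=10, quantum used, demote→Q1. Q0=[P1] Q1=[P2,P3] Q2=[]
t=6-8: P1@Q0 runs 2, rem=0, completes. Q0=[] Q1=[P2,P3] Q2=[]
t=8-11: P2@Q1 runs 3, rem=8, I/O yield, promote→Q0. Q0=[P2] Q1=[P3] Q2=[]
t=11-13: P2@Q0 runs 2, rem=6, quantum used, demote→Q1. Q0=[] Q1=[P3,P2] Q2=[]
t=13-17: P3@Q1 runs 4, rem=6, quantum used, demote→Q2. Q0=[] Q1=[P2] Q2=[P3]
t=17-20: P2@Q1 runs 3, rem=3, I/O yield, promote→Q0. Q0=[P2] Q1=[] Q2=[P3]
t=20-22: P2@Q0 runs 2, rem=1, quantum used, demote→Q1. Q0=[] Q1=[P2] Q2=[P3]
t=22-23: P2@Q1 runs 1, rem=0, completes. Q0=[] Q1=[] Q2=[P3]
t=23-29: P3@Q2 runs 6, rem=0, completes. Q0=[] Q1=[] Q2=[]

Answer: P1,P2,P3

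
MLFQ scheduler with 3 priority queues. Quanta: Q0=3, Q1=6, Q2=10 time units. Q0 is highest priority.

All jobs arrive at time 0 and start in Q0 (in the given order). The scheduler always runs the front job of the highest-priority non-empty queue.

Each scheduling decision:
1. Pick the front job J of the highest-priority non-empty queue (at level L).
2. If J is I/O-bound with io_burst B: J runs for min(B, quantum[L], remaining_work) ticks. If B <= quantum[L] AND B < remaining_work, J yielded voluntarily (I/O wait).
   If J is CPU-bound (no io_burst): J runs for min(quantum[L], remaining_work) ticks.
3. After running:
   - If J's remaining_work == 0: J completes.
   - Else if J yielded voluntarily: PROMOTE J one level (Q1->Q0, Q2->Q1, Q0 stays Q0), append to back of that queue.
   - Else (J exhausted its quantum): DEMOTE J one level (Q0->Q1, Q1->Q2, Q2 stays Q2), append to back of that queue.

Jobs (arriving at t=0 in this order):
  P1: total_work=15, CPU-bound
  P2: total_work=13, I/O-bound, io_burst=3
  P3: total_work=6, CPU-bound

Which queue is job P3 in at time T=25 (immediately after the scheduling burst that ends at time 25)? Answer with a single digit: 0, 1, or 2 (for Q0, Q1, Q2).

t=0-3: P1@Q0 runs 3, rem=12, quantum used, demote→Q1. Q0=[P2,P3] Q1=[P1] Q2=[]
t=3-6: P2@Q0 runs 3, rem=10, I/O yield, promote→Q0. Q0=[P3,P2] Q1=[P1] Q2=[]
t=6-9: P3@Q0 runs 3, rem=3, quantum used, demote→Q1. Q0=[P2] Q1=[P1,P3] Q2=[]
t=9-12: P2@Q0 runs 3, rem=7, I/O yield, promote→Q0. Q0=[P2] Q1=[P1,P3] Q2=[]
t=12-15: P2@Q0 runs 3, rem=4, I/O yield, promote→Q0. Q0=[P2] Q1=[P1,P3] Q2=[]
t=15-18: P2@Q0 runs 3, rem=1, I/O yield, promote→Q0. Q0=[P2] Q1=[P1,P3] Q2=[]
t=18-19: P2@Q0 runs 1, rem=0, completes. Q0=[] Q1=[P1,P3] Q2=[]
t=19-25: P1@Q1 runs 6, rem=6, quantum used, demote→Q2. Q0=[] Q1=[P3] Q2=[P1]
t=25-28: P3@Q1 runs 3, rem=0, completes. Q0=[] Q1=[] Q2=[P1]
t=28-34: P1@Q2 runs 6, rem=0, completes. Q0=[] Q1=[] Q2=[]

Answer: 1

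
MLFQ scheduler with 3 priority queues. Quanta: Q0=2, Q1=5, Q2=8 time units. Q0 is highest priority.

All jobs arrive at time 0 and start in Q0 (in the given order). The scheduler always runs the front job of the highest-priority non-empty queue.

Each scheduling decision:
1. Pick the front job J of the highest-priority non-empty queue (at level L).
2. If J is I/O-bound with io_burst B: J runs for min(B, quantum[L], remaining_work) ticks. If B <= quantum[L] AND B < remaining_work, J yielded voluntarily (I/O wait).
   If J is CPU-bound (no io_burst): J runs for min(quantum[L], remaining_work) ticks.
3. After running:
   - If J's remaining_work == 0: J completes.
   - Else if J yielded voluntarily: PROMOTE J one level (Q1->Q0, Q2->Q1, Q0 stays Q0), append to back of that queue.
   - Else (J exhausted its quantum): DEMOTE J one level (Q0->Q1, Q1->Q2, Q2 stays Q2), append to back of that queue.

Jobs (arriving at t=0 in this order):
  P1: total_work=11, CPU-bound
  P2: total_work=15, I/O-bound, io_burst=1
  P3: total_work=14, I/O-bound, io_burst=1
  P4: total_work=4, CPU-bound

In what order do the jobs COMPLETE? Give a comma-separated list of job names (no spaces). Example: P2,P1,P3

Answer: P3,P2,P4,P1

Derivation:
t=0-2: P1@Q0 runs 2, rem=9, quantum used, demote→Q1. Q0=[P2,P3,P4] Q1=[P1] Q2=[]
t=2-3: P2@Q0 runs 1, rem=14, I/O yield, promote→Q0. Q0=[P3,P4,P2] Q1=[P1] Q2=[]
t=3-4: P3@Q0 runs 1, rem=13, I/O yield, promote→Q0. Q0=[P4,P2,P3] Q1=[P1] Q2=[]
t=4-6: P4@Q0 runs 2, rem=2, quantum used, demote→Q1. Q0=[P2,P3] Q1=[P1,P4] Q2=[]
t=6-7: P2@Q0 runs 1, rem=13, I/O yield, promote→Q0. Q0=[P3,P2] Q1=[P1,P4] Q2=[]
t=7-8: P3@Q0 runs 1, rem=12, I/O yield, promote→Q0. Q0=[P2,P3] Q1=[P1,P4] Q2=[]
t=8-9: P2@Q0 runs 1, rem=12, I/O yield, promote→Q0. Q0=[P3,P2] Q1=[P1,P4] Q2=[]
t=9-10: P3@Q0 runs 1, rem=11, I/O yield, promote→Q0. Q0=[P2,P3] Q1=[P1,P4] Q2=[]
t=10-11: P2@Q0 runs 1, rem=11, I/O yield, promote→Q0. Q0=[P3,P2] Q1=[P1,P4] Q2=[]
t=11-12: P3@Q0 runs 1, rem=10, I/O yield, promote→Q0. Q0=[P2,P3] Q1=[P1,P4] Q2=[]
t=12-13: P2@Q0 runs 1, rem=10, I/O yield, promote→Q0. Q0=[P3,P2] Q1=[P1,P4] Q2=[]
t=13-14: P3@Q0 runs 1, rem=9, I/O yield, promote→Q0. Q0=[P2,P3] Q1=[P1,P4] Q2=[]
t=14-15: P2@Q0 runs 1, rem=9, I/O yield, promote→Q0. Q0=[P3,P2] Q1=[P1,P4] Q2=[]
t=15-16: P3@Q0 runs 1, rem=8, I/O yield, promote→Q0. Q0=[P2,P3] Q1=[P1,P4] Q2=[]
t=16-17: P2@Q0 runs 1, rem=8, I/O yield, promote→Q0. Q0=[P3,P2] Q1=[P1,P4] Q2=[]
t=17-18: P3@Q0 runs 1, rem=7, I/O yield, promote→Q0. Q0=[P2,P3] Q1=[P1,P4] Q2=[]
t=18-19: P2@Q0 runs 1, rem=7, I/O yield, promote→Q0. Q0=[P3,P2] Q1=[P1,P4] Q2=[]
t=19-20: P3@Q0 runs 1, rem=6, I/O yield, promote→Q0. Q0=[P2,P3] Q1=[P1,P4] Q2=[]
t=20-21: P2@Q0 runs 1, rem=6, I/O yield, promote→Q0. Q0=[P3,P2] Q1=[P1,P4] Q2=[]
t=21-22: P3@Q0 runs 1, rem=5, I/O yield, promote→Q0. Q0=[P2,P3] Q1=[P1,P4] Q2=[]
t=22-23: P2@Q0 runs 1, rem=5, I/O yield, promote→Q0. Q0=[P3,P2] Q1=[P1,P4] Q2=[]
t=23-24: P3@Q0 runs 1, rem=4, I/O yield, promote→Q0. Q0=[P2,P3] Q1=[P1,P4] Q2=[]
t=24-25: P2@Q0 runs 1, rem=4, I/O yield, promote→Q0. Q0=[P3,P2] Q1=[P1,P4] Q2=[]
t=25-26: P3@Q0 runs 1, rem=3, I/O yield, promote→Q0. Q0=[P2,P3] Q1=[P1,P4] Q2=[]
t=26-27: P2@Q0 runs 1, rem=3, I/O yield, promote→Q0. Q0=[P3,P2] Q1=[P1,P4] Q2=[]
t=27-28: P3@Q0 runs 1, rem=2, I/O yield, promote→Q0. Q0=[P2,P3] Q1=[P1,P4] Q2=[]
t=28-29: P2@Q0 runs 1, rem=2, I/O yield, promote→Q0. Q0=[P3,P2] Q1=[P1,P4] Q2=[]
t=29-30: P3@Q0 runs 1, rem=1, I/O yield, promote→Q0. Q0=[P2,P3] Q1=[P1,P4] Q2=[]
t=30-31: P2@Q0 runs 1, rem=1, I/O yield, promote→Q0. Q0=[P3,P2] Q1=[P1,P4] Q2=[]
t=31-32: P3@Q0 runs 1, rem=0, completes. Q0=[P2] Q1=[P1,P4] Q2=[]
t=32-33: P2@Q0 runs 1, rem=0, completes. Q0=[] Q1=[P1,P4] Q2=[]
t=33-38: P1@Q1 runs 5, rem=4, quantum used, demote→Q2. Q0=[] Q1=[P4] Q2=[P1]
t=38-40: P4@Q1 runs 2, rem=0, completes. Q0=[] Q1=[] Q2=[P1]
t=40-44: P1@Q2 runs 4, rem=0, completes. Q0=[] Q1=[] Q2=[]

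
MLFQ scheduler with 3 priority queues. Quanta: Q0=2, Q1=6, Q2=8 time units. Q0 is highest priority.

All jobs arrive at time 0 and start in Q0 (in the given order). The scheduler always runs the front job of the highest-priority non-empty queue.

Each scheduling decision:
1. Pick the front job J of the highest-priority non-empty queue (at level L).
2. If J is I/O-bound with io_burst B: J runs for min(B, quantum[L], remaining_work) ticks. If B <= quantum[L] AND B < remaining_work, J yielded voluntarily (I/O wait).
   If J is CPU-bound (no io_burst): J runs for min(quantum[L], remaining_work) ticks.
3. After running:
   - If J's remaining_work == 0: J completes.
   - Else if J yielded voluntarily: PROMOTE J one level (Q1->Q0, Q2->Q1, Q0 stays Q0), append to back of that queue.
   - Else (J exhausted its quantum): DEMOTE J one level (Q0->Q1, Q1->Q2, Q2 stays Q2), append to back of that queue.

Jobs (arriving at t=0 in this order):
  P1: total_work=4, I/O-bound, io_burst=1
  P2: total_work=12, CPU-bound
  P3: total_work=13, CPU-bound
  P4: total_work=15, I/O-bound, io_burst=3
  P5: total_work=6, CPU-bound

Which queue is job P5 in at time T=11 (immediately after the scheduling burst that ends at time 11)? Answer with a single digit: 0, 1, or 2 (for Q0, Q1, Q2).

Answer: 1

Derivation:
t=0-1: P1@Q0 runs 1, rem=3, I/O yield, promote→Q0. Q0=[P2,P3,P4,P5,P1] Q1=[] Q2=[]
t=1-3: P2@Q0 runs 2, rem=10, quantum used, demote→Q1. Q0=[P3,P4,P5,P1] Q1=[P2] Q2=[]
t=3-5: P3@Q0 runs 2, rem=11, quantum used, demote→Q1. Q0=[P4,P5,P1] Q1=[P2,P3] Q2=[]
t=5-7: P4@Q0 runs 2, rem=13, quantum used, demote→Q1. Q0=[P5,P1] Q1=[P2,P3,P4] Q2=[]
t=7-9: P5@Q0 runs 2, rem=4, quantum used, demote→Q1. Q0=[P1] Q1=[P2,P3,P4,P5] Q2=[]
t=9-10: P1@Q0 runs 1, rem=2, I/O yield, promote→Q0. Q0=[P1] Q1=[P2,P3,P4,P5] Q2=[]
t=10-11: P1@Q0 runs 1, rem=1, I/O yield, promote→Q0. Q0=[P1] Q1=[P2,P3,P4,P5] Q2=[]
t=11-12: P1@Q0 runs 1, rem=0, completes. Q0=[] Q1=[P2,P3,P4,P5] Q2=[]
t=12-18: P2@Q1 runs 6, rem=4, quantum used, demote→Q2. Q0=[] Q1=[P3,P4,P5] Q2=[P2]
t=18-24: P3@Q1 runs 6, rem=5, quantum used, demote→Q2. Q0=[] Q1=[P4,P5] Q2=[P2,P3]
t=24-27: P4@Q1 runs 3, rem=10, I/O yield, promote→Q0. Q0=[P4] Q1=[P5] Q2=[P2,P3]
t=27-29: P4@Q0 runs 2, rem=8, quantum used, demote→Q1. Q0=[] Q1=[P5,P4] Q2=[P2,P3]
t=29-33: P5@Q1 runs 4, rem=0, completes. Q0=[] Q1=[P4] Q2=[P2,P3]
t=33-36: P4@Q1 runs 3, rem=5, I/O yield, promote→Q0. Q0=[P4] Q1=[] Q2=[P2,P3]
t=36-38: P4@Q0 runs 2, rem=3, quantum used, demote→Q1. Q0=[] Q1=[P4] Q2=[P2,P3]
t=38-41: P4@Q1 runs 3, rem=0, completes. Q0=[] Q1=[] Q2=[P2,P3]
t=41-45: P2@Q2 runs 4, rem=0, completes. Q0=[] Q1=[] Q2=[P3]
t=45-50: P3@Q2 runs 5, rem=0, completes. Q0=[] Q1=[] Q2=[]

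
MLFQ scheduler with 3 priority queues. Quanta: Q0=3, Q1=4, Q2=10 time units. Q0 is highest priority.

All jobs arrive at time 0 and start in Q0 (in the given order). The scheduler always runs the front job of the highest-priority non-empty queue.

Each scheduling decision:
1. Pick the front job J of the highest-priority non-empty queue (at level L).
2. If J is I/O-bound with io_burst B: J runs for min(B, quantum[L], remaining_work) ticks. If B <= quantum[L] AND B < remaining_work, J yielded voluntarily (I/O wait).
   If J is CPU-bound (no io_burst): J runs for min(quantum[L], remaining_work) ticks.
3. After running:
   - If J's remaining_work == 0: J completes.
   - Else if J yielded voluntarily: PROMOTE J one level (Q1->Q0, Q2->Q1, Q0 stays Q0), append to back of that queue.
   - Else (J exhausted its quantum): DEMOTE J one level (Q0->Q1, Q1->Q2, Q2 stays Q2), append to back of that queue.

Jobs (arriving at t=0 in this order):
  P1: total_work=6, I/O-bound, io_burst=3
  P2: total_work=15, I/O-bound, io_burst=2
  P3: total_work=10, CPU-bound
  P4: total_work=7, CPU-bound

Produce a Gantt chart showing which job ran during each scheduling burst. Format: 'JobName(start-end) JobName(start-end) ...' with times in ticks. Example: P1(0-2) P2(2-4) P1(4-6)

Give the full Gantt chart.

Answer: P1(0-3) P2(3-5) P3(5-8) P4(8-11) P1(11-14) P2(14-16) P2(16-18) P2(18-20) P2(20-22) P2(22-24) P2(24-26) P2(26-27) P3(27-31) P4(31-35) P3(35-38)

Derivation:
t=0-3: P1@Q0 runs 3, rem=3, I/O yield, promote→Q0. Q0=[P2,P3,P4,P1] Q1=[] Q2=[]
t=3-5: P2@Q0 runs 2, rem=13, I/O yield, promote→Q0. Q0=[P3,P4,P1,P2] Q1=[] Q2=[]
t=5-8: P3@Q0 runs 3, rem=7, quantum used, demote→Q1. Q0=[P4,P1,P2] Q1=[P3] Q2=[]
t=8-11: P4@Q0 runs 3, rem=4, quantum used, demote→Q1. Q0=[P1,P2] Q1=[P3,P4] Q2=[]
t=11-14: P1@Q0 runs 3, rem=0, completes. Q0=[P2] Q1=[P3,P4] Q2=[]
t=14-16: P2@Q0 runs 2, rem=11, I/O yield, promote→Q0. Q0=[P2] Q1=[P3,P4] Q2=[]
t=16-18: P2@Q0 runs 2, rem=9, I/O yield, promote→Q0. Q0=[P2] Q1=[P3,P4] Q2=[]
t=18-20: P2@Q0 runs 2, rem=7, I/O yield, promote→Q0. Q0=[P2] Q1=[P3,P4] Q2=[]
t=20-22: P2@Q0 runs 2, rem=5, I/O yield, promote→Q0. Q0=[P2] Q1=[P3,P4] Q2=[]
t=22-24: P2@Q0 runs 2, rem=3, I/O yield, promote→Q0. Q0=[P2] Q1=[P3,P4] Q2=[]
t=24-26: P2@Q0 runs 2, rem=1, I/O yield, promote→Q0. Q0=[P2] Q1=[P3,P4] Q2=[]
t=26-27: P2@Q0 runs 1, rem=0, completes. Q0=[] Q1=[P3,P4] Q2=[]
t=27-31: P3@Q1 runs 4, rem=3, quantum used, demote→Q2. Q0=[] Q1=[P4] Q2=[P3]
t=31-35: P4@Q1 runs 4, rem=0, completes. Q0=[] Q1=[] Q2=[P3]
t=35-38: P3@Q2 runs 3, rem=0, completes. Q0=[] Q1=[] Q2=[]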